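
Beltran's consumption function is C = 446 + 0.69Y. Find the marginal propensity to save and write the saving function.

MPS = 1 − MPC = 1 − 0.69 = 0.31
S = Y − C = -446 + 0.31Y

MPS = 0.31; S = -446 + 0.31Y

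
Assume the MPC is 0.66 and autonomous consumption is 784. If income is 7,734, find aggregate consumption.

C = 5888.44

C = 784 + 0.66(7734) = 784 + 5104.44 = 5888.44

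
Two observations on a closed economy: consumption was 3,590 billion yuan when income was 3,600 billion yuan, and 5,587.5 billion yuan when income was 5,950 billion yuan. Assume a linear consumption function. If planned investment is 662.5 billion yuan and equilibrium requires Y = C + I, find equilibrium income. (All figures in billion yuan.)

Y = 7950

MPC = (5587.5 − 3590)/(5950 − 3600) = 1997.5/2350 = 0.85
a = 3590 − 0.85(3600) = 530
Equilibrium: Y = 530 + 0.85Y + 662.5
0.15Y = 1192.5, so Y = 1192.5/0.15 = 7950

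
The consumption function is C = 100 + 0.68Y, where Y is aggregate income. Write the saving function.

S = -100 + 0.32Y

S = Y − C = Y − (100 + 0.68Y) = -100 + (1 − 0.68)Y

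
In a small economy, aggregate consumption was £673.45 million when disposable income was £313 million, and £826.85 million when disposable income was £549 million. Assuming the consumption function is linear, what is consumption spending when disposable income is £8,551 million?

C = 6028.15

MPC = (826.85 − 673.45)/(549 − 313) = 153.4/236 = 0.65
a = 673.45 − 0.65(313) = 673.45 − 203.45 = 470
C = 470 + 0.65(8551) = 470 + 5558.15 = 6028.15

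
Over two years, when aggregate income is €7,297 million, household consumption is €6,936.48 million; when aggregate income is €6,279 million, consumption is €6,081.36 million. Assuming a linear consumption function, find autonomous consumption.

a = 807

MPC = ΔC/ΔY = (6936.48 − 6081.36)/(7297 − 6279) = 855.12/1018 = 0.84
a = C − MPC·Y = 6081.36 − 0.84(6279) = 6081.36 − 5274.36 = 807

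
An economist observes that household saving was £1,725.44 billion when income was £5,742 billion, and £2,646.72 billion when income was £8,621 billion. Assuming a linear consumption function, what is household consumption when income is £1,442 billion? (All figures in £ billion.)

MPS = ΔS/ΔY = (2646.72 − 1725.44)/(8621 − 5742) = 921.28/2879 = 0.32
MPC = 1 − MPS = 0.68
Autonomous saving = 1725.44 − 0.32(5742) = -112, so a = 112
C = 112 + 0.68(1442) = 112 + 980.56 = 1092.56

C = 1092.56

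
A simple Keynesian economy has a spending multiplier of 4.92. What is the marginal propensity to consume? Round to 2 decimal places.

k = 1/(1 − MPC), so 1 − MPC = 1/k = 1/4.92 = 0.2033
MPC = 1 − 0.2033 = 0.80

MPC = 0.80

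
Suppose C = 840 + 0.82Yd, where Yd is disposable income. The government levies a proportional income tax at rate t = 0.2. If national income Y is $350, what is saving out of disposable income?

S = -789.6

Yd = (1 − 0.2)(350) = 0.8(350) = 280
C = 840 + 0.82(280) = 840 + 229.6 = 1069.6
S = Yd − C = 280 − 1069.6 = -789.6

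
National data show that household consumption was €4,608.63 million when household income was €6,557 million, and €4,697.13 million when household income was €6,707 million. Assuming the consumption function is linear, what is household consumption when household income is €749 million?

MPC = (4697.13 − 4608.63)/(6707 − 6557) = 88.5/150 = 0.59
a = 4608.63 − 0.59(6557) = 4608.63 − 3868.63 = 740
C = 740 + 0.59(749) = 740 + 441.91 = 1181.91

C = 1181.91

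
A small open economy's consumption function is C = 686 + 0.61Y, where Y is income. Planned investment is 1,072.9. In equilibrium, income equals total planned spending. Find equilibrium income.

Y = C + I = 686 + 0.61Y + 1072.9
Y − 0.61Y = 1758.9
0.39Y = 1758.9, so Y = 1758.9/0.39 = 4510

Y = 4510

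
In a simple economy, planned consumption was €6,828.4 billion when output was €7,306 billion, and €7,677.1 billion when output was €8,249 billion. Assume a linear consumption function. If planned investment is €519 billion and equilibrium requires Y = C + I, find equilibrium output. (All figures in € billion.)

Y = 7720

MPC = (7677.1 − 6828.4)/(8249 − 7306) = 848.7/943 = 0.9
a = 6828.4 − 0.9(7306) = 253
Equilibrium: Y = 253 + 0.9Y + 519
0.1Y = 772, so Y = 772/0.1 = 7720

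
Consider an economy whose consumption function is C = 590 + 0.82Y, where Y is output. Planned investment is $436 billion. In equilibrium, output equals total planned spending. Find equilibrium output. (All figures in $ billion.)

Y = C + I = 590 + 0.82Y + 436
Y − 0.82Y = 1026
0.18Y = 1026, so Y = 1026/0.18 = 5700

Y = 5700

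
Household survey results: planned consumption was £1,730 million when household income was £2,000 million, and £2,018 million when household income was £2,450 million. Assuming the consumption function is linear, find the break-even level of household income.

Y = 1250

MPC = (2018 − 1730)/(2450 − 2000) = 288/450 = 0.64
a = 1730 − 0.64(2000) = 1730 − 1280 = 450
Break-even: Y = a/(1−MPC) = 450/0.36 = 1250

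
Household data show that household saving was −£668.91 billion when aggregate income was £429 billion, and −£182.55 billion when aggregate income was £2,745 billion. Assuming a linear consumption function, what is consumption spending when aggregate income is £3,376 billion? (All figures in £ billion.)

C = 3426.04

MPS = ΔS/ΔY = (-182.55 − (-668.91))/(2745 − 429) = 486.36/2316 = 0.21
MPC = 1 − MPS = 0.79
Autonomous saving = -668.91 − 0.21(429) = -759, so a = 759
C = 759 + 0.79(3376) = 759 + 2667.04 = 3426.04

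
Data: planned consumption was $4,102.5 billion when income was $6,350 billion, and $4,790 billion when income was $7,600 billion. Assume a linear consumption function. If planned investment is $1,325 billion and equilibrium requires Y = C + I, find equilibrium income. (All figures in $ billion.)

Y = 4300

MPC = (4790 − 4102.5)/(7600 − 6350) = 687.5/1250 = 0.55
a = 4102.5 − 0.55(6350) = 610
Equilibrium: Y = 610 + 0.55Y + 1325
0.45Y = 1935, so Y = 1935/0.45 = 4300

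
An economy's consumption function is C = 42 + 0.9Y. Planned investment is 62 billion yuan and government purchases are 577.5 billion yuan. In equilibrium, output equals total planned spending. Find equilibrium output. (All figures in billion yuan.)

Y = 6815

Y = C + I + G = 42 + 0.9Y + 62 + 577.5
Y − 0.9Y = 681.5
0.1Y = 681.5, so Y = 681.5/0.1 = 6815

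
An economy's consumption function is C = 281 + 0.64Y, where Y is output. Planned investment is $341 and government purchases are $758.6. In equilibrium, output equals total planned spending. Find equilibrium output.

Y = C + I + G = 281 + 0.64Y + 341 + 758.6
Y − 0.64Y = 1380.6
0.36Y = 1380.6, so Y = 1380.6/0.36 = 3835

Y = 3835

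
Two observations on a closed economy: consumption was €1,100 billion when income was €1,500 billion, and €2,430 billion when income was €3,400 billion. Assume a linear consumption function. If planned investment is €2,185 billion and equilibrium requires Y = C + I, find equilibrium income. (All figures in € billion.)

MPC = (2430 − 1100)/(3400 − 1500) = 1330/1900 = 0.7
a = 1100 − 0.7(1500) = 50
Equilibrium: Y = 50 + 0.7Y + 2185
0.3Y = 2235, so Y = 2235/0.3 = 7450

Y = 7450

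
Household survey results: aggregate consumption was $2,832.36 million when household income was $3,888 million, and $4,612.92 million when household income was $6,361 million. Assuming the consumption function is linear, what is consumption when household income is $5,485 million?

C = 3982.2

MPC = (4612.92 − 2832.36)/(6361 − 3888) = 1780.56/2473 = 0.72
a = 2832.36 − 0.72(3888) = 2832.36 − 2799.36 = 33
C = 33 + 0.72(5485) = 33 + 3949.2 = 3982.2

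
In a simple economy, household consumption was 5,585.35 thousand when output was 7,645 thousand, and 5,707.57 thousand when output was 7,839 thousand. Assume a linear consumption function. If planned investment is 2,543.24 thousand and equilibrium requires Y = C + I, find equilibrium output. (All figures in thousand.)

MPC = (5707.57 − 5585.35)/(7839 − 7645) = 122.22/194 = 0.63
a = 5585.35 − 0.63(7645) = 769
Equilibrium: Y = 769 + 0.63Y + 2543.24
0.37Y = 3312.24, so Y = 3312.24/0.37 = 8952

Y = 8952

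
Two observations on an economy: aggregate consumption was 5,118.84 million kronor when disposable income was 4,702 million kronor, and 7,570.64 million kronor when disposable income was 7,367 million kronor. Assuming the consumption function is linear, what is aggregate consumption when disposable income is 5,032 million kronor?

C = 5422.44

MPC = (7570.64 − 5118.84)/(7367 − 4702) = 2451.8/2665 = 0.92
a = 5118.84 − 0.92(4702) = 5118.84 − 4325.84 = 793
C = 793 + 0.92(5032) = 793 + 4629.44 = 5422.44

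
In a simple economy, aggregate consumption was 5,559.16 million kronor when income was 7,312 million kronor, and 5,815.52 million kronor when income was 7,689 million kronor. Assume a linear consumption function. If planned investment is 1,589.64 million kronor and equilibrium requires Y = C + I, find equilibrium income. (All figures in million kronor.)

MPC = (5815.52 − 5559.16)/(7689 − 7312) = 256.36/377 = 0.68
a = 5559.16 − 0.68(7312) = 587
Equilibrium: Y = 587 + 0.68Y + 1589.64
0.32Y = 2176.64, so Y = 2176.64/0.32 = 6802

Y = 6802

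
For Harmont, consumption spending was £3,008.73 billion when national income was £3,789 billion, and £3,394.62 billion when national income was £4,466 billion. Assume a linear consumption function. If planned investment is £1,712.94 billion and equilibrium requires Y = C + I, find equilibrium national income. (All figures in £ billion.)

MPC = (3394.62 − 3008.73)/(4466 − 3789) = 385.89/677 = 0.57
a = 3008.73 − 0.57(3789) = 849
Equilibrium: Y = 849 + 0.57Y + 1712.94
0.43Y = 2561.94, so Y = 2561.94/0.43 = 5958

Y = 5958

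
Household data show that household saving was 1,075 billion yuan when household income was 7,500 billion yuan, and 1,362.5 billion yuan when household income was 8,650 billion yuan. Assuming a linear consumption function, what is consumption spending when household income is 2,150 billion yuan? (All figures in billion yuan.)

MPS = ΔS/ΔY = (1362.5 − 1075)/(8650 − 7500) = 287.5/1150 = 0.25
MPC = 1 − MPS = 0.75
Autonomous saving = 1075 − 0.25(7500) = -800, so a = 800
C = 800 + 0.75(2150) = 800 + 1612.5 = 2412.5

C = 2412.5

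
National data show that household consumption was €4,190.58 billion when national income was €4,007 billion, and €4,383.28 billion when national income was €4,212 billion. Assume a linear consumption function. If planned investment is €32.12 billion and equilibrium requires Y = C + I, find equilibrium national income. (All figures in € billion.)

Y = 7602

MPC = (4383.28 − 4190.58)/(4212 − 4007) = 192.7/205 = 0.94
a = 4190.58 − 0.94(4007) = 424
Equilibrium: Y = 424 + 0.94Y + 32.12
0.06Y = 456.12, so Y = 456.12/0.06 = 7602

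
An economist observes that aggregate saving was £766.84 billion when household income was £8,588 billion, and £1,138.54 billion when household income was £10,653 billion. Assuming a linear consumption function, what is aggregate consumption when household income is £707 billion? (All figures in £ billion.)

C = 1358.74

MPS = ΔS/ΔY = (1138.54 − 766.84)/(10653 − 8588) = 371.7/2065 = 0.18
MPC = 1 − MPS = 0.82
Autonomous saving = 766.84 − 0.18(8588) = -779, so a = 779
C = 779 + 0.82(707) = 779 + 579.74 = 1358.74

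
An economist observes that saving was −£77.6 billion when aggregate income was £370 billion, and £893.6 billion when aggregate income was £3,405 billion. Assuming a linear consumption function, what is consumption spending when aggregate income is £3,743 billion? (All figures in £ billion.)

MPS = ΔS/ΔY = (893.6 − (-77.6))/(3405 − 370) = 971.2/3035 = 0.32
MPC = 1 − MPS = 0.68
Autonomous saving = -77.6 − 0.32(370) = -196, so a = 196
C = 196 + 0.68(3743) = 196 + 2545.24 = 2741.24

C = 2741.24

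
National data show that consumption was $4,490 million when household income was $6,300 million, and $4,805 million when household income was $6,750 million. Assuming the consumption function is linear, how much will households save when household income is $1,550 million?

S = 385

MPC = (4805 − 4490)/(6750 − 6300) = 315/450 = 0.7
a = 4490 − 0.7(6300) = 4490 − 4410 = 80
C = 80 + 0.7(1550) = 1165
S = 1550 − 1165 = 385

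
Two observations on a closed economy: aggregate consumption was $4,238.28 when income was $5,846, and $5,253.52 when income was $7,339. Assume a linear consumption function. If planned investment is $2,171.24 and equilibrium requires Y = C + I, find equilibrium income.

Y = 7607

MPC = (5253.52 − 4238.28)/(7339 − 5846) = 1015.24/1493 = 0.68
a = 4238.28 − 0.68(5846) = 263
Equilibrium: Y = 263 + 0.68Y + 2171.24
0.32Y = 2434.24, so Y = 2434.24/0.32 = 7607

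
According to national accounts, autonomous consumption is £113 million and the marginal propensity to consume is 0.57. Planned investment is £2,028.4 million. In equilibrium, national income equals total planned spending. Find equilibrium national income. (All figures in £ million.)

Y = 4980

Y = C + I = 113 + 0.57Y + 2028.4
Y − 0.57Y = 2141.4
0.43Y = 2141.4, so Y = 2141.4/0.43 = 4980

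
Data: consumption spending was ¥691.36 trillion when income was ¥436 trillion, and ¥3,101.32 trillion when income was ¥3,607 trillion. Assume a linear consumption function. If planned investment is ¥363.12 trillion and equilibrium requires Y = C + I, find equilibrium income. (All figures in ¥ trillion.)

Y = 3013

MPC = (3101.32 − 691.36)/(3607 − 436) = 2409.96/3171 = 0.76
a = 691.36 − 0.76(436) = 360
Equilibrium: Y = 360 + 0.76Y + 363.12
0.24Y = 723.12, so Y = 723.12/0.24 = 3013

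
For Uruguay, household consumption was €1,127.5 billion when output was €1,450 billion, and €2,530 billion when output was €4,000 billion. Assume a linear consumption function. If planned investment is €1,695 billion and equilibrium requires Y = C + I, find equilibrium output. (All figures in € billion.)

Y = 4500

MPC = (2530 − 1127.5)/(4000 − 1450) = 1402.5/2550 = 0.55
a = 1127.5 − 0.55(1450) = 330
Equilibrium: Y = 330 + 0.55Y + 1695
0.45Y = 2025, so Y = 2025/0.45 = 4500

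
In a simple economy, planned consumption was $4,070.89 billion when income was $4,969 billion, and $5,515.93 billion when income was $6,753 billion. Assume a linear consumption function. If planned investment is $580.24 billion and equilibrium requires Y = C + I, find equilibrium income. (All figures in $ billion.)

Y = 3296

MPC = (5515.93 − 4070.89)/(6753 − 4969) = 1445.04/1784 = 0.81
a = 4070.89 − 0.81(4969) = 46
Equilibrium: Y = 46 + 0.81Y + 580.24
0.19Y = 626.24, so Y = 626.24/0.19 = 3296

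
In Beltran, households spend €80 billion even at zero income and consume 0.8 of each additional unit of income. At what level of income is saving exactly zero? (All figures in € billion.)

At break-even, C = Y: 80 + 0.8Y = Y
0.2Y = 80, so Y = 80/0.2 = 400

Y = 400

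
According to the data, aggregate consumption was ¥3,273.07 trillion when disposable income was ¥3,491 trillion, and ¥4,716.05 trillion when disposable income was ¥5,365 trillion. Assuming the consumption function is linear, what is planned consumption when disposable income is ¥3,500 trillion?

C = 3280

MPC = (4716.05 − 3273.07)/(5365 − 3491) = 1442.98/1874 = 0.77
a = 3273.07 − 0.77(3491) = 3273.07 − 2688.07 = 585
C = 585 + 0.77(3500) = 585 + 2695 = 3280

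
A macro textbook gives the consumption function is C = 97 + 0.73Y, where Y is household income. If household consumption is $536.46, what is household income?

97 + 0.73Y = 536.46
0.73Y = 439.46, so Y = 439.46/0.73 = 602

Y = 602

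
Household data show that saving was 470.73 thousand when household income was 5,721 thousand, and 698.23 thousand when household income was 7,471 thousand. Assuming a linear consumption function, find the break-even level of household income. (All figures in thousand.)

Y = 2100

MPS = ΔS/ΔY = (698.23 − 470.73)/(7471 − 5721) = 227.5/1750 = 0.13
MPC = 1 − MPS = 0.87
From S(5721) = 470.73: −a + 0.13(5721) = 470.73, so a = 743.73 − 470.73 = 273
Break-even (S = 0): Y = a/MPS = 273/0.13 = 2100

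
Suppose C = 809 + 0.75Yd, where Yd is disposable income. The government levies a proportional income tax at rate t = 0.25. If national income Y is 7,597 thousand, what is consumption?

C = 5082.3125

Yd = (1 − 0.25)(7597) = 0.75(7597) = 5697.75
C = 809 + 0.75(5697.75) = 809 + 4273.3125 = 5082.3125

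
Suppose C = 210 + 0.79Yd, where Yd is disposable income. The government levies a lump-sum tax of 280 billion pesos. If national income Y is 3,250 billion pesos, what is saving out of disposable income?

S = 413.7

Yd = Y − T = 3250 − 280 = 2970
C = 210 + 0.79(2970) = 210 + 2346.3 = 2556.3
S = Yd − C = 2970 − 2556.3 = 413.7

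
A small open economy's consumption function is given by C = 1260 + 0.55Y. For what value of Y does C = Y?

Y = 2800

At break-even, C = Y: 1260 + 0.55Y = Y
0.45Y = 1260, so Y = 1260/0.45 = 2800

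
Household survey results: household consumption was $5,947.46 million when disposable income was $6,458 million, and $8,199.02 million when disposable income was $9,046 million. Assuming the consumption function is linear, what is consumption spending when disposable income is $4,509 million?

C = 4251.83

MPC = (8199.02 − 5947.46)/(9046 − 6458) = 2251.56/2588 = 0.87
a = 5947.46 − 0.87(6458) = 5947.46 − 5618.46 = 329
C = 329 + 0.87(4509) = 329 + 3922.83 = 4251.83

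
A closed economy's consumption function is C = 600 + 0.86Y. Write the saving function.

S = Y − C = Y − (600 + 0.86Y) = -600 + (1 − 0.86)Y

S = -600 + 0.14Y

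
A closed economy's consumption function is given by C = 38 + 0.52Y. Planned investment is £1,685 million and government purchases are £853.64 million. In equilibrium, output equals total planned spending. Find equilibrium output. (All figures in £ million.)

Y = 5368

Y = C + I + G = 38 + 0.52Y + 1685 + 853.64
Y − 0.52Y = 2576.64
0.48Y = 2576.64, so Y = 2576.64/0.48 = 5368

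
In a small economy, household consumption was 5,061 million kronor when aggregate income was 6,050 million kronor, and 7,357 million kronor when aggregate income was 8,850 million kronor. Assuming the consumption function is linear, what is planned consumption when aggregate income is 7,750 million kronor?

MPC = (7357 − 5061)/(8850 − 6050) = 2296/2800 = 0.82
a = 5061 − 0.82(6050) = 5061 − 4961 = 100
C = 100 + 0.82(7750) = 100 + 6355 = 6455

C = 6455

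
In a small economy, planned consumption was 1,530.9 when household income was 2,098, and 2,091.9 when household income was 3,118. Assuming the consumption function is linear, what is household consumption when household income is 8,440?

C = 5019

MPC = (2091.9 − 1530.9)/(3118 − 2098) = 561/1020 = 0.55
a = 1530.9 − 0.55(2098) = 1530.9 − 1153.9 = 377
C = 377 + 0.55(8440) = 377 + 4642 = 5019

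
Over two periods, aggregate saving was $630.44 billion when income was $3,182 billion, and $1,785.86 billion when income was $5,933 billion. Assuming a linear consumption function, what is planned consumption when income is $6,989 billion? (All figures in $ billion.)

MPS = ΔS/ΔY = (1785.86 − 630.44)/(5933 − 3182) = 1155.42/2751 = 0.42
MPC = 1 − MPS = 0.58
Autonomous saving = 630.44 − 0.42(3182) = -706, so a = 706
C = 706 + 0.58(6989) = 706 + 4053.62 = 4759.62

C = 4759.62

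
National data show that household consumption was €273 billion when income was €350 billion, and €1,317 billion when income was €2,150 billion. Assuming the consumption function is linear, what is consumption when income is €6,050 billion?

MPC = (1317 − 273)/(2150 − 350) = 1044/1800 = 0.58
a = 273 − 0.58(350) = 273 − 203 = 70
C = 70 + 0.58(6050) = 70 + 3509 = 3579

C = 3579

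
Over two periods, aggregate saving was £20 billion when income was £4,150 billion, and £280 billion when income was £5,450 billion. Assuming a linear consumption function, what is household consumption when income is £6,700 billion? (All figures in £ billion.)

C = 6170

MPS = ΔS/ΔY = (280 − 20)/(5450 − 4150) = 260/1300 = 0.2
MPC = 1 − MPS = 0.8
Autonomous saving = 20 − 0.2(4150) = -810, so a = 810
C = 810 + 0.8(6700) = 810 + 5360 = 6170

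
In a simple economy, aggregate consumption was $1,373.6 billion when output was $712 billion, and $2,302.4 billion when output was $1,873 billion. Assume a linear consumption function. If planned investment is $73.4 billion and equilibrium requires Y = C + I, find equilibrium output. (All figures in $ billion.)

MPC = (2302.4 − 1373.6)/(1873 − 712) = 928.8/1161 = 0.8
a = 1373.6 − 0.8(712) = 804
Equilibrium: Y = 804 + 0.8Y + 73.4
0.2Y = 877.4, so Y = 877.4/0.2 = 4387

Y = 4387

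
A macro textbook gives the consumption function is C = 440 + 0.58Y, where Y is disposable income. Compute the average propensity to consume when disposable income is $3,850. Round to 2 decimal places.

APC = 0.69

C = 440 + 0.58(3850) = 2673
APC = C/Y = 2673/3850 = 0.69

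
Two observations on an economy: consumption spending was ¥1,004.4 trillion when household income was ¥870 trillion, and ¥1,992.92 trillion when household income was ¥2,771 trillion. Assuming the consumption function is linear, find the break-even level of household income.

Y = 1150

MPC = (1992.92 − 1004.4)/(2771 − 870) = 988.52/1901 = 0.52
a = 1004.4 − 0.52(870) = 1004.4 − 452.4 = 552
Break-even: Y = a/(1−MPC) = 552/0.48 = 1150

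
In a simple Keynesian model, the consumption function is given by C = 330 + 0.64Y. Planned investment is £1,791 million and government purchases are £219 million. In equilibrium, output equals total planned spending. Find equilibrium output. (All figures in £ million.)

Y = C + I + G = 330 + 0.64Y + 1791 + 219
Y − 0.64Y = 2340
0.36Y = 2340, so Y = 2340/0.36 = 6500

Y = 6500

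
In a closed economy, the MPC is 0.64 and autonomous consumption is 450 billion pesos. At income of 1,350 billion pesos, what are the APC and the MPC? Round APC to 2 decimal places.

APC = 0.97; MPC = 0.64

MPC = 0.64 (the slope of the consumption function)
C = 450 + 0.64(1350) = 1314, so APC = 1314/1350 = 0.97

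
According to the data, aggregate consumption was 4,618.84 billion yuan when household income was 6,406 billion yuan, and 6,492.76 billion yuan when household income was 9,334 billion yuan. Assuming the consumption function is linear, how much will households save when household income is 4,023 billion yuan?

MPC = (6492.76 − 4618.84)/(9334 − 6406) = 1873.92/2928 = 0.64
a = 4618.84 − 0.64(6406) = 4618.84 − 4099.84 = 519
C = 519 + 0.64(4023) = 3093.72
S = 4023 − 3093.72 = 929.28

S = 929.28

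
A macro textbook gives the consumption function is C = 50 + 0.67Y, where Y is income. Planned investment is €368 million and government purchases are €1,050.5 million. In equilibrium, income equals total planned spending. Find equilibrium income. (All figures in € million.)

Y = C + I + G = 50 + 0.67Y + 368 + 1050.5
Y − 0.67Y = 1468.5
0.33Y = 1468.5, so Y = 1468.5/0.33 = 4450

Y = 4450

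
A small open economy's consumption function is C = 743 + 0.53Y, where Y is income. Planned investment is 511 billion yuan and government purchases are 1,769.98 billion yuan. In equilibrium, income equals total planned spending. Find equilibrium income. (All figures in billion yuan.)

Y = 6434

Y = C + I + G = 743 + 0.53Y + 511 + 1769.98
Y − 0.53Y = 3023.98
0.47Y = 3023.98, so Y = 3023.98/0.47 = 6434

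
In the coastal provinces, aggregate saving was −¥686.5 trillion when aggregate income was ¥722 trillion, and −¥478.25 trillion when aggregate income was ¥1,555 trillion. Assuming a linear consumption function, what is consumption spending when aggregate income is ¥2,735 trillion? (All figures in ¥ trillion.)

C = 2918.25

MPS = ΔS/ΔY = (-478.25 − (-686.5))/(1555 − 722) = 208.25/833 = 0.25
MPC = 1 − MPS = 0.75
Autonomous saving = -686.5 − 0.25(722) = -867, so a = 867
C = 867 + 0.75(2735) = 867 + 2051.25 = 2918.25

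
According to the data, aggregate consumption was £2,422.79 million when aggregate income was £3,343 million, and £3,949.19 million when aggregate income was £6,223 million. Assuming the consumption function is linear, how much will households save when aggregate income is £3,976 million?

MPC = (3949.19 − 2422.79)/(6223 − 3343) = 1526.4/2880 = 0.53
a = 2422.79 − 0.53(3343) = 2422.79 − 1771.79 = 651
C = 651 + 0.53(3976) = 2758.28
S = 3976 − 2758.28 = 1217.72

S = 1217.72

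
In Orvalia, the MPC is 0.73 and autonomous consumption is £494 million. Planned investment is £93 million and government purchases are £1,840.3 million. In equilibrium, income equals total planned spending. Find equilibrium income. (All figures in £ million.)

Y = 8990

Y = C + I + G = 494 + 0.73Y + 93 + 1840.3
Y − 0.73Y = 2427.3
0.27Y = 2427.3, so Y = 2427.3/0.27 = 8990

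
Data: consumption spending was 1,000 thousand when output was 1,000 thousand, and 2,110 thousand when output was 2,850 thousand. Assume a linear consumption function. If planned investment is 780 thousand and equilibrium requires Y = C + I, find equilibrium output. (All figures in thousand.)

Y = 2950

MPC = (2110 − 1000)/(2850 − 1000) = 1110/1850 = 0.6
a = 1000 − 0.6(1000) = 400
Equilibrium: Y = 400 + 0.6Y + 780
0.4Y = 1180, so Y = 1180/0.4 = 2950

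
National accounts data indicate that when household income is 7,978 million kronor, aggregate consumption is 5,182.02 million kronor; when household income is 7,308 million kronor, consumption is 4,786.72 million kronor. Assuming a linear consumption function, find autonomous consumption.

a = 475

MPC = ΔC/ΔY = (5182.02 − 4786.72)/(7978 − 7308) = 395.3/670 = 0.59
a = C − MPC·Y = 4786.72 − 0.59(7308) = 4786.72 − 4311.72 = 475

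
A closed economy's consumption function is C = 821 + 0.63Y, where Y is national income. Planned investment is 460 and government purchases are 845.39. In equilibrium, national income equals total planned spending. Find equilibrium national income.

Y = C + I + G = 821 + 0.63Y + 460 + 845.39
Y − 0.63Y = 2126.39
0.37Y = 2126.39, so Y = 2126.39/0.37 = 5747

Y = 5747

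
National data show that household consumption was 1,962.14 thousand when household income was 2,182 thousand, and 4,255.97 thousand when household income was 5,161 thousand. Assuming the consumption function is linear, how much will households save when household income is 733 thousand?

S = -113.41

MPC = (4255.97 − 1962.14)/(5161 − 2182) = 2293.83/2979 = 0.77
a = 1962.14 − 0.77(2182) = 1962.14 − 1680.14 = 282
C = 282 + 0.77(733) = 846.41
S = 733 − 846.41 = -113.41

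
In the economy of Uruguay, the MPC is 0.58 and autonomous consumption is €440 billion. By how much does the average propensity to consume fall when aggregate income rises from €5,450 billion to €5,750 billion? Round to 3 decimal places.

At Y = 5450: C = 440 + 0.58(5450) = 3601, APC = 3601/5450 = 0.6607
At Y = 5750: C = 3775, APC = 3775/5750 = 0.6565
Fall in APC = 0.6607 − 0.6565 = 0.0042 ≈ 0.004

ΔAPC = 0.004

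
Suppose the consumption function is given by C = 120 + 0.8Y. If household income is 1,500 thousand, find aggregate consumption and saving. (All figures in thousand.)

C = 120 + 0.8(1500) = 120 + 1200 = 1320
S = Y − C = 1500 − 1320 = 180

C = 1320; S = 180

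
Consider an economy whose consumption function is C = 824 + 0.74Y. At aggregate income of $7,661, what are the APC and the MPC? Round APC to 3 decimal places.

APC = 0.848; MPC = 0.74

MPC = 0.74 (the slope of the consumption function)
C = 824 + 0.74(7661) = 6493.14, so APC = 6493.14/7661 = 0.848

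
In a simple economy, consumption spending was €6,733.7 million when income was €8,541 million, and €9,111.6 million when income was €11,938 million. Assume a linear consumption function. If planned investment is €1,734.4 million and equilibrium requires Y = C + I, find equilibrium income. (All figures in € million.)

Y = 8298

MPC = (9111.6 − 6733.7)/(11938 − 8541) = 2377.9/3397 = 0.7
a = 6733.7 − 0.7(8541) = 755
Equilibrium: Y = 755 + 0.7Y + 1734.4
0.3Y = 2489.4, so Y = 2489.4/0.3 = 8298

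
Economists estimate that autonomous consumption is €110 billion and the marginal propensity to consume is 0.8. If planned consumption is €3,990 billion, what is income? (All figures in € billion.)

Y = 4850

110 + 0.8Y = 3990
0.8Y = 3880, so Y = 3880/0.8 = 4850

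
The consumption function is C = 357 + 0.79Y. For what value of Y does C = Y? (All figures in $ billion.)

At break-even, C = Y: 357 + 0.79Y = Y
0.21Y = 357, so Y = 357/0.21 = 1700

Y = 1700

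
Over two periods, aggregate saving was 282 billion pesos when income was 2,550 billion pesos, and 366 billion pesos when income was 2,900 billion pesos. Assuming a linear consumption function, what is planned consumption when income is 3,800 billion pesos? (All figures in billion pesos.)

MPS = ΔS/ΔY = (366 − 282)/(2900 − 2550) = 84/350 = 0.24
MPC = 1 − MPS = 0.76
Autonomous saving = 282 − 0.24(2550) = -330, so a = 330
C = 330 + 0.76(3800) = 330 + 2888 = 3218

C = 3218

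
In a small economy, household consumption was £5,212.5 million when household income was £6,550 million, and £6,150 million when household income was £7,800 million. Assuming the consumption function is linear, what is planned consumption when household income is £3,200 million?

MPC = (6150 − 5212.5)/(7800 − 6550) = 937.5/1250 = 0.75
a = 5212.5 − 0.75(6550) = 5212.5 − 4912.5 = 300
C = 300 + 0.75(3200) = 300 + 2400 = 2700

C = 2700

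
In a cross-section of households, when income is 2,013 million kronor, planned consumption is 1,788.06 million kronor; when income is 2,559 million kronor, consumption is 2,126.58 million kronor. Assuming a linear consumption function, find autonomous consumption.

MPC = ΔC/ΔY = (2126.58 − 1788.06)/(2559 − 2013) = 338.52/546 = 0.62
a = C − MPC·Y = 1788.06 − 0.62(2013) = 1788.06 − 1248.06 = 540

a = 540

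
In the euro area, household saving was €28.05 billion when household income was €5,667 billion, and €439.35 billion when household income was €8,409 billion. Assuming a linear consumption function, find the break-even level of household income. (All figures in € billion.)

MPS = ΔS/ΔY = (439.35 − 28.05)/(8409 − 5667) = 411.3/2742 = 0.15
MPC = 1 − MPS = 0.85
From S(5667) = 28.05: −a + 0.15(5667) = 28.05, so a = 850.05 − 28.05 = 822
Break-even (S = 0): Y = a/MPS = 822/0.15 = 5480

Y = 5480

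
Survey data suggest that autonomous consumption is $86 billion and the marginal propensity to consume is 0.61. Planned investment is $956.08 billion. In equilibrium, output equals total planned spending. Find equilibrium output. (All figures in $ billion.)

Y = C + I = 86 + 0.61Y + 956.08
Y − 0.61Y = 1042.08
0.39Y = 1042.08, so Y = 1042.08/0.39 = 2672

Y = 2672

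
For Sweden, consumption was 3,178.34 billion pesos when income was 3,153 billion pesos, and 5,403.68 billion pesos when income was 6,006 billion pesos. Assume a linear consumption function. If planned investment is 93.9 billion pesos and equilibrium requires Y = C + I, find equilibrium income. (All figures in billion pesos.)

Y = 3695

MPC = (5403.68 − 3178.34)/(6006 − 3153) = 2225.34/2853 = 0.78
a = 3178.34 − 0.78(3153) = 719
Equilibrium: Y = 719 + 0.78Y + 93.9
0.22Y = 812.9, so Y = 812.9/0.22 = 3695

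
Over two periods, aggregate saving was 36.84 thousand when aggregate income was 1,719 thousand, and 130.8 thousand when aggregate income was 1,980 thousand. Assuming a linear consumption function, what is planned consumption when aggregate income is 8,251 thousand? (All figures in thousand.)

C = 5862.64

MPS = ΔS/ΔY = (130.8 − 36.84)/(1980 − 1719) = 93.96/261 = 0.36
MPC = 1 − MPS = 0.64
Autonomous saving = 36.84 − 0.36(1719) = -582, so a = 582
C = 582 + 0.64(8251) = 582 + 5280.64 = 5862.64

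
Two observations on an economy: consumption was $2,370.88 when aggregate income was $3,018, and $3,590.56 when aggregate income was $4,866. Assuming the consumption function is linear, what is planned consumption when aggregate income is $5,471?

MPC = (3590.56 − 2370.88)/(4866 − 3018) = 1219.68/1848 = 0.66
a = 2370.88 − 0.66(3018) = 2370.88 − 1991.88 = 379
C = 379 + 0.66(5471) = 379 + 3610.86 = 3989.86

C = 3989.86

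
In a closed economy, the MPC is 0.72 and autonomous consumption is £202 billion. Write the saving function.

S = Y − C = Y − (202 + 0.72Y) = -202 + (1 − 0.72)Y

S = -202 + 0.28Y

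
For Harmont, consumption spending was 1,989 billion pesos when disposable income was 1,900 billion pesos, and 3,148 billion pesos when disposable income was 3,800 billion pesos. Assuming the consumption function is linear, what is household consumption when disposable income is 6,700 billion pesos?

C = 4917

MPC = (3148 − 1989)/(3800 − 1900) = 1159/1900 = 0.61
a = 1989 − 0.61(1900) = 1989 − 1159 = 830
C = 830 + 0.61(6700) = 830 + 4087 = 4917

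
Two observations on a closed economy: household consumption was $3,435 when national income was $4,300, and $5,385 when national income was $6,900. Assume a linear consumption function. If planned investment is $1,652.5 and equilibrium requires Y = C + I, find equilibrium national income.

Y = 7450

MPC = (5385 − 3435)/(6900 − 4300) = 1950/2600 = 0.75
a = 3435 − 0.75(4300) = 210
Equilibrium: Y = 210 + 0.75Y + 1652.5
0.25Y = 1862.5, so Y = 1862.5/0.25 = 7450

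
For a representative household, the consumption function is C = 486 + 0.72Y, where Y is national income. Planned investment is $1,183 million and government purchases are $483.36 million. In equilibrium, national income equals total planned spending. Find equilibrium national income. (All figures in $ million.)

Y = 7687

Y = C + I + G = 486 + 0.72Y + 1183 + 483.36
Y − 0.72Y = 2152.36
0.28Y = 2152.36, so Y = 2152.36/0.28 = 7687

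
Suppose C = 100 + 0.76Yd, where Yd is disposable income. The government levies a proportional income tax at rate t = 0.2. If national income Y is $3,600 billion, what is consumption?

C = 2288.8

Yd = (1 − 0.2)(3600) = 0.8(3600) = 2880
C = 100 + 0.76(2880) = 100 + 2188.8 = 2288.8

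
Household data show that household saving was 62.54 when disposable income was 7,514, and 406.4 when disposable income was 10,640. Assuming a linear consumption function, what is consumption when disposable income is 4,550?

C = 4813.5

MPS = ΔS/ΔY = (406.4 − 62.54)/(10640 − 7514) = 343.86/3126 = 0.11
MPC = 1 − MPS = 0.89
Autonomous saving = 62.54 − 0.11(7514) = -764, so a = 764
C = 764 + 0.89(4550) = 764 + 4049.5 = 4813.5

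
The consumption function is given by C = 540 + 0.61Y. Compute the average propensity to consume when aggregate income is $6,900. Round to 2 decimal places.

APC = 0.69

C = 540 + 0.61(6900) = 4749
APC = C/Y = 4749/6900 = 0.69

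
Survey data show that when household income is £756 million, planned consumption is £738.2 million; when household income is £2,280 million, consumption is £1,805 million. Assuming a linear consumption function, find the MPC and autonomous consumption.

MPC = 0.7; a = 209

MPC = ΔC/ΔY = (1805 − 738.2)/(2280 − 756) = 1066.8/1524 = 0.7
a = C − MPC·Y = 738.2 − 0.7(756) = 738.2 − 529.2 = 209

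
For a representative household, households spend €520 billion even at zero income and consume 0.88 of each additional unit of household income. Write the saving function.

S = Y − C = Y − (520 + 0.88Y) = -520 + (1 − 0.88)Y

S = -520 + 0.12Y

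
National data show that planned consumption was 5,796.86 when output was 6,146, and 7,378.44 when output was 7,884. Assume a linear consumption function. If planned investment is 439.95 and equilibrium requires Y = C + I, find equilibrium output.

Y = 7155

MPC = (7378.44 − 5796.86)/(7884 − 6146) = 1581.58/1738 = 0.91
a = 5796.86 − 0.91(6146) = 204
Equilibrium: Y = 204 + 0.91Y + 439.95
0.09Y = 643.95, so Y = 643.95/0.09 = 7155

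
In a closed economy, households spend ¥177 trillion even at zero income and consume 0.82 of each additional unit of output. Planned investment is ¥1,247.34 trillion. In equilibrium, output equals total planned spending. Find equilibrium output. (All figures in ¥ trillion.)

Y = C + I = 177 + 0.82Y + 1247.34
Y − 0.82Y = 1424.34
0.18Y = 1424.34, so Y = 1424.34/0.18 = 7913

Y = 7913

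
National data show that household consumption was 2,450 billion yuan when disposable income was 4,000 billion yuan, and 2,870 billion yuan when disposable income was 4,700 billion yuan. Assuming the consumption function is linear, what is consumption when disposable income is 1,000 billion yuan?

C = 650

MPC = (2870 − 2450)/(4700 − 4000) = 420/700 = 0.6
a = 2450 − 0.6(4000) = 2450 − 2400 = 50
C = 50 + 0.6(1000) = 50 + 600 = 650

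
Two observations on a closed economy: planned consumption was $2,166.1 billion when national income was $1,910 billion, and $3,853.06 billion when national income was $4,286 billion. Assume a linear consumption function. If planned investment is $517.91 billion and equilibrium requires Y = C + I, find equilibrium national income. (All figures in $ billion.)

Y = 4579

MPC = (3853.06 − 2166.1)/(4286 − 1910) = 1686.96/2376 = 0.71
a = 2166.1 − 0.71(1910) = 810
Equilibrium: Y = 810 + 0.71Y + 517.91
0.29Y = 1327.91, so Y = 1327.91/0.29 = 4579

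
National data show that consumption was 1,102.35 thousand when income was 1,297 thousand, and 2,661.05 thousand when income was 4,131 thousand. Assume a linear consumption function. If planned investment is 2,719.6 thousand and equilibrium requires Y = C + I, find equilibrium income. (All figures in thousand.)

MPC = (2661.05 − 1102.35)/(4131 − 1297) = 1558.7/2834 = 0.55
a = 1102.35 − 0.55(1297) = 389
Equilibrium: Y = 389 + 0.55Y + 2719.6
0.45Y = 3108.6, so Y = 3108.6/0.45 = 6908

Y = 6908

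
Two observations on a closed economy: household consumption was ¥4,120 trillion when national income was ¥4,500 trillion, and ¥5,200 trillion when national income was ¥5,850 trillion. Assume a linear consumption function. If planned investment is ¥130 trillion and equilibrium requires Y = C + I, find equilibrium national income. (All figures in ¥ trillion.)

MPC = (5200 − 4120)/(5850 − 4500) = 1080/1350 = 0.8
a = 4120 − 0.8(4500) = 520
Equilibrium: Y = 520 + 0.8Y + 130
0.2Y = 650, so Y = 650/0.2 = 3250

Y = 3250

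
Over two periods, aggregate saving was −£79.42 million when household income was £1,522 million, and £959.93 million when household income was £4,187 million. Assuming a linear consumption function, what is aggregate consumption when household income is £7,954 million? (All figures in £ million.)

MPS = ΔS/ΔY = (959.93 − (-79.42))/(4187 − 1522) = 1039.35/2665 = 0.39
MPC = 1 − MPS = 0.61
Autonomous saving = -79.42 − 0.39(1522) = -673, so a = 673
C = 673 + 0.61(7954) = 673 + 4851.94 = 5524.94

C = 5524.94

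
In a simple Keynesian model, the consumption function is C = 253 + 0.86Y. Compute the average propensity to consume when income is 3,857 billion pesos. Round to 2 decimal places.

APC = 0.93

C = 253 + 0.86(3857) = 3570.02
APC = C/Y = 3570.02/3857 = 0.93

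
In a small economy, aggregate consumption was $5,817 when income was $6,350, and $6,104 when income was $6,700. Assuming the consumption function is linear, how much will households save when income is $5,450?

S = 371

MPC = (6104 − 5817)/(6700 − 6350) = 287/350 = 0.82
a = 5817 − 0.82(6350) = 5817 − 5207 = 610
C = 610 + 0.82(5450) = 5079
S = 5450 − 5079 = 371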